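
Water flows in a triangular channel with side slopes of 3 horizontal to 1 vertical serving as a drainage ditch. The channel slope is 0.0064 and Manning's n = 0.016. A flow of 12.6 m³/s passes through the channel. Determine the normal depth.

Manning's equation rearranged: A R^(2/3) = nQ / (1·√S) = 0.016 × 12.6 / (√0.0064) = 2.52.
Try y = 0.831 m: A R^(2/3) = 1.114 — low.
Try y = 1.13 m: A R^(2/3) = 2.528 — close enough.

y_n = 1.13 m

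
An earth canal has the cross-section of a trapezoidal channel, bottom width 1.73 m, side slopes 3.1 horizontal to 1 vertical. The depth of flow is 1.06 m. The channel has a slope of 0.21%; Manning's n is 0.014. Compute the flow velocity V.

With bottom width b = 1.73 m and side slope z = 3.1: A = (b + zy)y = (1.73 + 3.1×1.06)×1.06 = 5.317 m²; P = b + 2y√(1+z²) = 1.73 + 2×1.06×3.257 = 8.635 m.
Hydraulic radius R = A/P = 5.317/8.635 = 0.6157 m.
From Manning's equation, V = (1/n) R^(2/3) S^(1/2) = (1/0.014) × 0.6157^(2/3) × 0.0021^(1/2) = 2.37 m/s.

V = 2.37 m/s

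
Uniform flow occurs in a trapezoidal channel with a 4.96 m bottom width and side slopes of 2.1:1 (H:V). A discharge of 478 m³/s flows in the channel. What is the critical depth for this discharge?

y_c = 5.33 m

At critical depth, Q² T / (g A³) = 1, i.e. A³/T = Q²/g = 478²/9.81 = 23290.
Try y = 5.85 m: A³/T = 34770 — over.
Try y = 5.33 m: A³/T = 23340 — matches.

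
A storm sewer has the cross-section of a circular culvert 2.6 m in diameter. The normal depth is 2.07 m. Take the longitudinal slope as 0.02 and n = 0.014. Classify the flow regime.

supercritical

For a circular section of diameter D = 2.6 m at depth y = 2.07 m, the central angle is θ = 2 arccos(1 − 2y/D) = 4.409 rad. Then A = (D²/8)(θ − sin θ) = 4.532 m² and P = Dθ/2 = 5.732 m.
Hydraulic radius R = A/P = 4.532/5.732 = 0.7907 m.
V = (1/n) R^(2/3) √S = (1/0.014) × 0.7907^(2/3) × √0.02 = 8.638 m/s. Hydraulic depth D_h = A/T = 4.532/2.095 = 2.164 m.
Froude number Fr = V/√(g·D_h) = 8.638/√(9.81×2.164) = 1.87, which is greater than 1, so the flow is supercritical.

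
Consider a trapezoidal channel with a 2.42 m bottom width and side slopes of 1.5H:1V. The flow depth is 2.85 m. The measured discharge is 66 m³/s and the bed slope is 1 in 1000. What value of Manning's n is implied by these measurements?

n = 0.012

With bottom width b = 2.42 m and side slope z = 1.5: A = (b + zy)y = (2.42 + 1.5×2.85)×2.85 = 19.08 m²; P = b + 2y√(1+z²) = 2.42 + 2×2.85×1.803 = 12.7 m.
Hydraulic radius R = A/P = 19.08/12.7 = 1.503 m.
Rearranging Manning's equation: n = (1/Q) A R^(2/3) S^(1/2) = (1/66) × 19.08 × 1.503^(2/3) × √0.001 = 0.012.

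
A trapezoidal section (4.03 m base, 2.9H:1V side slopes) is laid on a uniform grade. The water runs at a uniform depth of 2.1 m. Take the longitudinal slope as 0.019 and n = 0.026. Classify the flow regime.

With bottom width b = 4.03 m and side slope z = 2.9: A = (b + zy)y = (4.03 + 2.9×2.1)×2.1 = 21.25 m²; P = b + 2y√(1+z²) = 4.03 + 2×2.1×3.068 = 16.91 m.
Hydraulic radius R = A/P = 21.25/16.91 = 1.256 m.
V = (1/n) R^(2/3) √S = (1/0.026) × 1.256^(2/3) × √0.019 = 6.173 m/s. Hydraulic depth D_h = A/T = 21.25/16.21 = 1.311 m.
Froude number Fr = V/√(g·D_h) = 6.173/√(9.81×1.311) = 1.72, which is greater than 1, so the flow is supercritical.

supercritical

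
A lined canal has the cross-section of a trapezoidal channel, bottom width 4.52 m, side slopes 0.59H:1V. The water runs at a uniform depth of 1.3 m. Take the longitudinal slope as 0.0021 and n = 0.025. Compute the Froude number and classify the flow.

subcritical

With bottom width b = 4.52 m and side slope z = 0.59: A = (b + zy)y = (4.52 + 0.59×1.3)×1.3 = 6.873 m²; P = b + 2y√(1+z²) = 4.52 + 2×1.3×1.161 = 7.539 m.
Hydraulic radius R = A/P = 6.873/7.539 = 0.9117 m.
V = (1/n) R^(2/3) √S = (1/0.025) × 0.9117^(2/3) × √0.0021 = 1.723 m/s. Hydraulic depth D_h = A/T = 6.873/6.054 = 1.135 m.
Froude number Fr = V/√(g·D_h) = 1.723/√(9.81×1.135) = 0.516, which is less than 1, so the flow is subcritical.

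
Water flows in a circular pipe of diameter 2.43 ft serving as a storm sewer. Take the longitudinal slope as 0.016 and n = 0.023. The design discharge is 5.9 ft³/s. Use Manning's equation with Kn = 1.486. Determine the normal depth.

y_n = 0.769 ft

Manning's equation rearranged: A R^(2/3) = nQ / (1.486·√S) = 0.023 × 5.9 / (1.486 × √0.016) = 0.7219.
Trying y = 0.611 ft: A R^(2/3) = 0.4609 — too small.
Trying y = 0.981 ft: A R^(2/3) = 1.14 — too large.
Trying y = 0.769 ft: A R^(2/3) = 0.7221 — matches.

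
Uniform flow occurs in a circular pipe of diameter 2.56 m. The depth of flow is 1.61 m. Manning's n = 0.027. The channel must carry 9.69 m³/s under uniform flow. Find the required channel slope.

S = 0.00901

For a circular section of diameter D = 2.56 m at depth y = 1.61 m, the central angle is θ = 2 arccos(1 − 2y/D) = 3.663 rad. Then A = (D²/8)(θ − sin θ) = 3.409 m² and P = Dθ/2 = 4.689 m.
Hydraulic radius R = A/P = 3.409/4.689 = 0.727 m.
From Manning's equation, S = [nQ / (1 A R^(2/3))]² = [0.027 × 9.69 / (1 × 3.409 × 0.727^(2/3))]² = 0.00901.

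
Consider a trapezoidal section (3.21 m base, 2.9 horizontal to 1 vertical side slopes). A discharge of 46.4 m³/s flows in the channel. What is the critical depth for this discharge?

y_c = 1.73 m

At critical depth, Q² T / (g A³) = 1, i.e. A³/T = Q²/g = 46.4²/9.81 = 219.5.
Try y = 1.94 m: A³/T = 348.3 — over.
Try y = 1.27 m: A³/T = 63.43 — short.
Try y = 1.73 m: A³/T = 217.7 — close enough.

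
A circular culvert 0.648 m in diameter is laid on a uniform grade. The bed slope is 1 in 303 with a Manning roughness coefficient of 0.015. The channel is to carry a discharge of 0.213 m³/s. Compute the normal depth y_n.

Manning's equation rearranged: A R^(2/3) = nQ / (1·√S) = 0.015 × 0.213 / (√0.0033) = 0.05562.
Try y = 0.395 m: A R^(2/3) = 0.06745 — too large.
Try y = 0.35 m: A R^(2/3) = 0.05573 — close enough.

y_n = 0.35 m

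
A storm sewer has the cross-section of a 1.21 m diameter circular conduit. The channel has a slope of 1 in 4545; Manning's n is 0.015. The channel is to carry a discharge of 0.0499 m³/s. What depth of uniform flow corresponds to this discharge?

Manning's equation rearranged: A R^(2/3) = nQ / (1·√S) = 0.015 × 0.0499 / (√0.00022) = 0.05046.
At y = 0.314 m: A R^(2/3) = 0.07642 — too large.
At y = 0.185 m: A R^(2/3) = 0.0262 — too small.
At y = 0.255 m: A R^(2/3) = 0.05044 — close enough.

y_n = 0.255 m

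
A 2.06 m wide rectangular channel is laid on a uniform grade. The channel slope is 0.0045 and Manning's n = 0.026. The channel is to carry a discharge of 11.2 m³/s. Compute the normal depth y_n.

Manning's equation rearranged: A R^(2/3) = nQ / (1·√S) = 0.026 × 11.2 / (√0.0045) = 4.341.
Try y = 3.28 m: A R^(2/3) = 5.744 — high.
Try y = 2.06 m: A R^(2/3) = 3.303 — low.
Try y = 2.58 m: A R^(2/3) = 4.333 — close enough.

y_n = 2.58 m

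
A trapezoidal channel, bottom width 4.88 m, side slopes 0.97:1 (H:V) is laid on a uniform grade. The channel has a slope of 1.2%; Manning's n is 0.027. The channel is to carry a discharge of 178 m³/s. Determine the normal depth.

y_n = 3.43 m

Manning's equation rearranged: A R^(2/3) = nQ / (1·√S) = 0.027 × 178 / (√0.012) = 43.87.
Trying y = 2.79 m: A R^(2/3) = 29.82 — low.
Trying y = 3.43 m: A R^(2/3) = 43.94 — ≈ 43.87.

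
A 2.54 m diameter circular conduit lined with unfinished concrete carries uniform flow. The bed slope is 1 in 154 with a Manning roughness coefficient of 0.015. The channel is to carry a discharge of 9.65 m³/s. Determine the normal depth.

y_n = 1.24 m

Manning's equation rearranged: A R^(2/3) = nQ / (1·√S) = 0.015 × 9.65 / (√0.006494) = 1.796.
Trying y = 1.56 m: A R^(2/3) = 2.606 — too large.
Trying y = 1.01 m: A R^(2/3) = 1.248 — too small.
Trying y = 1.24 m: A R^(2/3) = 1.797 — ≈ 1.796.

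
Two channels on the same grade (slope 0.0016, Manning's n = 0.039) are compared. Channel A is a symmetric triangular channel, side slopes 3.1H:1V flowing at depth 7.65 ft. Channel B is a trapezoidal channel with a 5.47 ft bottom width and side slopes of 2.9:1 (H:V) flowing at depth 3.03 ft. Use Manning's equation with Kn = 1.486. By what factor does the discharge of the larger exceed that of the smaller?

6.73

Channel A: For a triangular section with side slope z = 3.1: A = zy² = 3.1×7.65² = 181.4 ft²; P = 2y√(1+z²) = 2×7.65×3.257 = 49.84 ft. Hydraulic radius R = A/P = 181.4/49.84 = 3.64 ft. Q_A = (1.486/0.039)·181.4·3.64^(2/3)·√0.0016 = 654.3 ft³/s.
Channel B: With bottom width b = 5.47 ft and side slope z = 2.9: A = (b + zy)y = (5.47 + 2.9×3.03)×3.03 = 43.2 ft²; P = b + 2y√(1+z²) = 5.47 + 2×3.03×3.068 = 24.06 ft. Hydraulic radius R = A/P = 43.2/24.06 = 1.795 ft. Q_B = (1.486/0.039)·43.2·1.795^(2/3)·√0.0016 = 97.26 ft³/s.
The larger discharge is 654.3 ft³/s and the smaller is 97.26 ft³/s; the ratio is 6.73.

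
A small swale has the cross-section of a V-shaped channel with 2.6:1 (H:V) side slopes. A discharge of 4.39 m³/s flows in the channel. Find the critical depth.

At critical depth, Q² T / (g A³) = 1, i.e. A³/T = Q²/g = 4.39²/9.81 = 1.965.
Try y = 0.737 m: A³/T = 0.7349 — low.
Try y = 0.897 m: A³/T = 1.963 — matches.

y_c = 0.897 m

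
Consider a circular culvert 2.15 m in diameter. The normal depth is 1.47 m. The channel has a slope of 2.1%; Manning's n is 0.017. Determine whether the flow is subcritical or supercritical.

supercritical

For a circular section of diameter D = 2.15 m at depth y = 1.47 m, the central angle is θ = 2 arccos(1 − 2y/D) = 3.894 rad. Then A = (D²/8)(θ − sin θ) = 2.645 m² and P = Dθ/2 = 4.186 m.
Hydraulic radius R = A/P = 2.645/4.186 = 0.6318 m.
V = (1/n) R^(2/3) √S = (1/0.017) × 0.6318^(2/3) × √0.021 = 6.277 m/s. Hydraulic depth D_h = A/T = 2.645/2 = 1.323 m.
Froude number Fr = V/√(g·D_h) = 6.277/√(9.81×1.323) = 1.74, which is greater than 1, so the flow is supercritical.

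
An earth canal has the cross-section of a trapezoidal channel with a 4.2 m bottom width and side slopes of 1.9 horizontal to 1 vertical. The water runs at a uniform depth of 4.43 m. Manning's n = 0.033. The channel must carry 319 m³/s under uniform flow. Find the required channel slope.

S = 0.011

With bottom width b = 4.2 m and side slope z = 1.9: A = (b + zy)y = (4.2 + 1.9×4.43)×4.43 = 55.89 m²; P = b + 2y√(1+z²) = 4.2 + 2×4.43×2.147 = 23.22 m.
Hydraulic radius R = A/P = 55.89/23.22 = 2.407 m.
From Manning's equation, S = [nQ / (1 A R^(2/3))]² = [0.033 × 319 / (1 × 55.89 × 2.407^(2/3))]² = 0.011.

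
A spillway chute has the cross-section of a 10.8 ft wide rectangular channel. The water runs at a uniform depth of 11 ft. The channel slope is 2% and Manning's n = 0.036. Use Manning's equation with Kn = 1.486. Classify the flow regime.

subcritical

Flow area A = b·y = 10.8 × 11 = 118.8 ft². Wetted perimeter P = b + 2y = 10.8 + 2×11 = 32.8 ft.
Hydraulic radius R = A/P = 118.8/32.8 = 3.622 ft.
V = (1.486/n) R^(2/3) √S = (1.486/0.036) × 3.622^(2/3) × √0.02 = 13.77 ft/s. Hydraulic depth D_h = A/T = 118.8/10.8 = 11 ft.
Froude number Fr = V/√(g·D_h) = 13.77/√(32.2×11) = 0.732, which is less than 1, so the flow is subcritical.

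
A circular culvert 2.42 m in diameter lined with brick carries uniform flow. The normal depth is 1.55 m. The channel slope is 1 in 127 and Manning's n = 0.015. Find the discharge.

For a circular section of diameter D = 2.42 m at depth y = 1.55 m, the central angle is θ = 2 arccos(1 − 2y/D) = 3.711 rad. Then A = (D²/8)(θ − sin θ) = 3.112 m² and P = Dθ/2 = 4.491 m.
Hydraulic radius R = A/P = 3.112/4.491 = 0.6929 m.
Manning's equation: Q = (1/n) A R^(2/3) S^(1/2) = (1/0.015) × 3.112 × 0.6929^(2/3) × 0.007874^(1/2) = 14.4 m³/s.

Q = 14.4 m³/s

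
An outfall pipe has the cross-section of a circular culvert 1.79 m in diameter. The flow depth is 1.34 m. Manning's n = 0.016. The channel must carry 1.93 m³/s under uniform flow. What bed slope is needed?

For a circular section of diameter D = 1.79 m at depth y = 1.34 m, the central angle is θ = 2 arccos(1 − 2y/D) = 4.182 rad. Then A = (D²/8)(θ − sin θ) = 2.021 m² and P = Dθ/2 = 3.743 m.
Hydraulic radius R = A/P = 2.021/3.743 = 0.5398 m.
From Manning's equation, S = [nQ / (1 A R^(2/3))]² = [0.016 × 1.93 / (1 × 2.021 × 0.5398^(2/3))]² = 0.000531.

S = 0.000531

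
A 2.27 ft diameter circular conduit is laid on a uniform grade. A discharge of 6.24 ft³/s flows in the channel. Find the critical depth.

y_c = 0.851 ft

At critical depth, Q² T / (g A³) = 1, i.e. A³/T = Q²/g = 6.24²/32.2 = 1.209.
At y = 0.612 ft: A³/T = 0.338 — low.
At y = 1.06 ft: A³/T = 2.811 — high.
At y = 0.851 ft: A³/T = 1.211 — matches.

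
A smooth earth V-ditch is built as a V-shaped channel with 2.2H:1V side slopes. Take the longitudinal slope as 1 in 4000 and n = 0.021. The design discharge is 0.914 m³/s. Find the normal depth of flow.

y_n = 0.974 m

Manning's equation rearranged: A R^(2/3) = nQ / (1·√S) = 0.021 × 0.914 / (√0.00025) = 1.214.
At y = 1.19 m: A R^(2/3) = 2.07 — high.
At y = 0.792 m: A R^(2/3) = 0.699 — low.
At y = 0.974 m: A R^(2/3) = 1.213 — close enough.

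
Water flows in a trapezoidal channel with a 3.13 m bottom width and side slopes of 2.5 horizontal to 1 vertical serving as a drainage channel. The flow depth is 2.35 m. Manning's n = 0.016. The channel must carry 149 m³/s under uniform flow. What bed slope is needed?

S = 0.00859

With bottom width b = 3.13 m and side slope z = 2.5: A = (b + zy)y = (3.13 + 2.5×2.35)×2.35 = 21.16 m²; P = b + 2y√(1+z²) = 3.13 + 2×2.35×2.693 = 15.79 m.
Hydraulic radius R = A/P = 21.16/15.79 = 1.341 m.
From Manning's equation, S = [nQ / (1 A R^(2/3))]² = [0.016 × 149 / (1 × 21.16 × 1.341^(2/3))]² = 0.00859.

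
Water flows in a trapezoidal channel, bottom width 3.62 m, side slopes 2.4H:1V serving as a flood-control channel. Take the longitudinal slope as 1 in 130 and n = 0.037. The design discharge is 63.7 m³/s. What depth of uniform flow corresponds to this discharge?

Manning's equation rearranged: A R^(2/3) = nQ / (1·√S) = 0.037 × 63.7 / (√0.007692) = 26.87.
Trying y = 2.09 m: A R^(2/3) = 20.9 — short.
Trying y = 2.35 m: A R^(2/3) = 26.89 — matches.

y_n = 2.35 m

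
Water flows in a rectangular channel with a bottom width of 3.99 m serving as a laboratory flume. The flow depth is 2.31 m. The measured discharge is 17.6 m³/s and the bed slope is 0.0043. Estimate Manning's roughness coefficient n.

Flow area A = b·y = 3.99 × 2.31 = 9.217 m². Wetted perimeter P = b + 2y = 3.99 + 2×2.31 = 8.61 m.
Hydraulic radius R = A/P = 9.217/8.61 = 1.07 m.
Rearranging Manning's equation: n = (1/Q) A R^(2/3) S^(1/2) = (1/17.6) × 9.217 × 1.07^(2/3) × √0.0043 = 0.0359.

n = 0.0359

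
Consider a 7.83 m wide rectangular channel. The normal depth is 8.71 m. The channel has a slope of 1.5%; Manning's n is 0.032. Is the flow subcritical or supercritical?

Flow area A = b·y = 7.83 × 8.71 = 68.2 m². Wetted perimeter P = b + 2y = 7.83 + 2×8.71 = 25.25 m.
Hydraulic radius R = A/P = 68.2/25.25 = 2.701 m.
V = (1/n) R^(2/3) √S = (1/0.032) × 2.701^(2/3) × √0.015 = 7.423 m/s. Hydraulic depth D_h = A/T = 68.2/7.83 = 8.71 m.
Froude number Fr = V/√(g·D_h) = 7.423/√(9.81×8.71) = 0.803, which is less than 1, so the flow is subcritical.

subcritical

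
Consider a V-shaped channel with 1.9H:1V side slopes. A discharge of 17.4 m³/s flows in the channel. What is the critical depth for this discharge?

At critical depth, Q² T / (g A³) = 1, i.e. A³/T = Q²/g = 17.4²/9.81 = 30.86.
Try y = 2.01 m: A³/T = 59.22 — over.
Try y = 1.35 m: A³/T = 8.094 — short.
Try y = 1.76 m: A³/T = 30.48 — ≈ 30.86.

y_c = 1.76 m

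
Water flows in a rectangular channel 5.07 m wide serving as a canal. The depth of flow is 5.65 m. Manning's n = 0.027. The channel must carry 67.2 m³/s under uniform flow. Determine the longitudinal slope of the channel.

S = 0.0019

Flow area A = b·y = 5.07 × 5.65 = 28.65 m². Wetted perimeter P = b + 2y = 5.07 + 2×5.65 = 16.37 m.
Hydraulic radius R = A/P = 28.65/16.37 = 1.75 m.
From Manning's equation, S = [nQ / (1 A R^(2/3))]² = [0.027 × 67.2 / (1 × 28.65 × 1.75^(2/3))]² = 0.0019.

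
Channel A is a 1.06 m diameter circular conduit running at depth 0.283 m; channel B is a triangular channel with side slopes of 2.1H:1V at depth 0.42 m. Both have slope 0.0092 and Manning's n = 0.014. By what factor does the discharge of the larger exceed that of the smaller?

2.15

Channel A: For a circular section of diameter D = 1.06 m at depth y = 0.283 m, the central angle is θ = 2 arccos(1 − 2y/D) = 2.172 rad. Then A = (D²/8)(θ − sin θ) = 0.1892 m² and P = Dθ/2 = 1.151 m. Hydraulic radius R = A/P = 0.1892/1.151 = 0.1644 m. Q_A = (1/0.014)·0.1892·0.1644^(2/3)·√0.0092 = 0.389 m³/s.
Channel B: For a triangular section with side slope z = 2.1: A = zy² = 2.1×0.42² = 0.3704 m²; P = 2y√(1+z²) = 2×0.42×2.326 = 1.954 m. Hydraulic radius R = A/P = 0.3704/1.954 = 0.1896 m. Q_B = (1/0.014)·0.3704·0.1896^(2/3)·√0.0092 = 0.8376 m³/s.
The larger discharge is 0.8376 m³/s and the smaller is 0.389 m³/s; the ratio is 2.15.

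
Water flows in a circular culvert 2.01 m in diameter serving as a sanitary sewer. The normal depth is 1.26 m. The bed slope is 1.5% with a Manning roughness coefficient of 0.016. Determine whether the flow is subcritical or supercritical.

supercritical

For a circular section of diameter D = 2.01 m at depth y = 1.26 m, the central angle is θ = 2 arccos(1 − 2y/D) = 3.655 rad. Then A = (D²/8)(θ − sin θ) = 2.094 m² and P = Dθ/2 = 3.673 m.
Hydraulic radius R = A/P = 2.094/3.673 = 0.57 m.
V = (1/n) R^(2/3) √S = (1/0.016) × 0.57^(2/3) × √0.015 = 5.262 m/s. Hydraulic depth D_h = A/T = 2.094/1.944 = 1.077 m.
Froude number Fr = V/√(g·D_h) = 5.262/√(9.81×1.077) = 1.62, which is greater than 1, so the flow is supercritical.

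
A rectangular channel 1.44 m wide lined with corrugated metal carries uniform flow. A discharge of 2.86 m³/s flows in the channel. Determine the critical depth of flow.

For a rectangular channel, critical depth y_c = (q²/g)^(1/3) where q = Q/b = 2.86/1.44 = 1.986 m²/s.
So y_c = (1.986²/9.81)^(1/3) = 0.738 m.

y_c = 0.738 m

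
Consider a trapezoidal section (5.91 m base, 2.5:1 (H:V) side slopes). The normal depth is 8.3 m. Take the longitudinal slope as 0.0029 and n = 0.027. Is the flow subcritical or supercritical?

With bottom width b = 5.91 m and side slope z = 2.5: A = (b + zy)y = (5.91 + 2.5×8.3)×8.3 = 221.3 m²; P = b + 2y√(1+z²) = 5.91 + 2×8.3×2.693 = 50.61 m.
Hydraulic radius R = A/P = 221.3/50.61 = 4.372 m.
V = (1/n) R^(2/3) √S = (1/0.027) × 4.372^(2/3) × √0.0029 = 5.333 m/s. Hydraulic depth D_h = A/T = 221.3/47.41 = 4.667 m.
Froude number Fr = V/√(g·D_h) = 5.333/√(9.81×4.667) = 0.788, which is less than 1, so the flow is subcritical.

subcritical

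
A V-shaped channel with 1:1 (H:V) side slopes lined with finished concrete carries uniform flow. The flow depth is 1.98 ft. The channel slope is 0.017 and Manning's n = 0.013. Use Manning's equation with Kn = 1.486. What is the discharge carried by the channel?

For a triangular section with side slope z = 1: A = zy² = 1×1.98² = 3.92 ft²; P = 2y√(1+z²) = 2×1.98×1.414 = 5.6 ft.
Hydraulic radius R = A/P = 3.92/5.6 = 0.7 ft.
Manning's equation: Q = (1.486/n) A R^(2/3) S^(1/2) = (1.486/0.013) × 3.92 × 0.7^(2/3) × 0.017^(1/2) = 46.1 ft³/s.

Q = 46.1 ft³/s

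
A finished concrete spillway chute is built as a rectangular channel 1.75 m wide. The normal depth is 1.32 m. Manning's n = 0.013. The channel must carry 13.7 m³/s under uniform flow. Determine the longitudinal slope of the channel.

S = 0.014

Flow area A = b·y = 1.75 × 1.32 = 2.31 m². Wetted perimeter P = b + 2y = 1.75 + 2×1.32 = 4.39 m.
Hydraulic radius R = A/P = 2.31/4.39 = 0.5262 m.
From Manning's equation, S = [nQ / (1 A R^(2/3))]² = [0.013 × 13.7 / (1 × 2.31 × 0.5262^(2/3))]² = 0.014.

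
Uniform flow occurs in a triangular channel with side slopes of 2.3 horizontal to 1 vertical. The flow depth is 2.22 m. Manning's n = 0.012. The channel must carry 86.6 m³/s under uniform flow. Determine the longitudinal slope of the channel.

For a triangular section with side slope z = 2.3: A = zy² = 2.3×2.22² = 11.34 m²; P = 2y√(1+z²) = 2×2.22×2.508 = 11.14 m.
Hydraulic radius R = A/P = 11.34/11.14 = 1.018 m.
From Manning's equation, S = [nQ / (1 A R^(2/3))]² = [0.012 × 86.6 / (1 × 11.34 × 1.018^(2/3))]² = 0.00821.

S = 0.00821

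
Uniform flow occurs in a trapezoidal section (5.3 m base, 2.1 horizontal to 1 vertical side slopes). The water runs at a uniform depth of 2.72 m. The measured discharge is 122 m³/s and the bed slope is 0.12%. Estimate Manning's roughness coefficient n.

With bottom width b = 5.3 m and side slope z = 2.1: A = (b + zy)y = (5.3 + 2.1×2.72)×2.72 = 29.95 m²; P = b + 2y√(1+z²) = 5.3 + 2×2.72×2.326 = 17.95 m.
Hydraulic radius R = A/P = 29.95/17.95 = 1.668 m.
Rearranging Manning's equation: n = (1/Q) A R^(2/3) S^(1/2) = (1/122) × 29.95 × 1.668^(2/3) × √0.0012 = 0.012.

n = 0.012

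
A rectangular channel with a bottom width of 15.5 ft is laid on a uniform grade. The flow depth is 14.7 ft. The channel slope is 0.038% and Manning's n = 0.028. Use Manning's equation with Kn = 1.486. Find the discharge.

Q = 696 ft³/s

Flow area A = b·y = 15.5 × 14.7 = 227.8 ft². Wetted perimeter P = b + 2y = 15.5 + 2×14.7 = 44.9 ft.
Hydraulic radius R = A/P = 227.8/44.9 = 5.075 ft.
Manning's equation: Q = (1.486/n) A R^(2/3) S^(1/2) = (1.486/0.028) × 227.8 × 5.075^(2/3) × 0.00038^(1/2) = 696 ft³/s.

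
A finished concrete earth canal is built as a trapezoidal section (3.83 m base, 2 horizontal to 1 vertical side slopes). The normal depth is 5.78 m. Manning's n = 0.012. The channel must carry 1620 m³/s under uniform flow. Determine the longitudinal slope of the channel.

With bottom width b = 3.83 m and side slope z = 2: A = (b + zy)y = (3.83 + 2×5.78)×5.78 = 88.95 m²; P = b + 2y√(1+z²) = 3.83 + 2×5.78×2.236 = 29.68 m.
Hydraulic radius R = A/P = 88.95/29.68 = 2.997 m.
From Manning's equation, S = [nQ / (1 A R^(2/3))]² = [0.012 × 1620 / (1 × 88.95 × 2.997^(2/3))]² = 0.0111.

S = 0.0111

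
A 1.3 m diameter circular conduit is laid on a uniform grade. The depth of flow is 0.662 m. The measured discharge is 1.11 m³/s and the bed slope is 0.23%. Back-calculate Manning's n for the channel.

For a circular section of diameter D = 1.3 m at depth y = 0.662 m, the central angle is θ = 2 arccos(1 − 2y/D) = 3.179 rad. Then A = (D²/8)(θ − sin θ) = 0.6793 m² and P = Dθ/2 = 2.066 m.
Hydraulic radius R = A/P = 0.6793/2.066 = 0.3288 m.
Rearranging Manning's equation: n = (1/Q) A R^(2/3) S^(1/2) = (1/1.11) × 0.6793 × 0.3288^(2/3) × √0.0023 = 0.014.

n = 0.014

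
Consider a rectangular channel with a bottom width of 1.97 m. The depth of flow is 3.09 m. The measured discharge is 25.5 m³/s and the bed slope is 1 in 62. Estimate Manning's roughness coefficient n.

Flow area A = b·y = 1.97 × 3.09 = 6.087 m². Wetted perimeter P = b + 2y = 1.97 + 2×3.09 = 8.15 m.
Hydraulic radius R = A/P = 6.087/8.15 = 0.7469 m.
Rearranging Manning's equation: n = (1/Q) A R^(2/3) S^(1/2) = (1/25.5) × 6.087 × 0.7469^(2/3) × √0.01613 = 0.025.

n = 0.025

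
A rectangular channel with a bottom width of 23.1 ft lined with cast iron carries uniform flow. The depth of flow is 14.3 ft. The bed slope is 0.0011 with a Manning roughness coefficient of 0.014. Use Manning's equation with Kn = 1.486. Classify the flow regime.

subcritical

Flow area A = b·y = 23.1 × 14.3 = 330.3 ft². Wetted perimeter P = b + 2y = 23.1 + 2×14.3 = 51.7 ft.
Hydraulic radius R = A/P = 330.3/51.7 = 6.389 ft.
V = (1.486/n) R^(2/3) √S = (1.486/0.014) × 6.389^(2/3) × √0.0011 = 12.12 ft/s. Hydraulic depth D_h = A/T = 330.3/23.1 = 14.3 ft.
Froude number Fr = V/√(g·D_h) = 12.12/√(32.2×14.3) = 0.565, which is less than 1, so the flow is subcritical.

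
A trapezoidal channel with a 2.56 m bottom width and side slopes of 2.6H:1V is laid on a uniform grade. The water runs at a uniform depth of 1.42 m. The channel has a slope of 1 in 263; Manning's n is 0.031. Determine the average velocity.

V = 1.78 m/s

With bottom width b = 2.56 m and side slope z = 2.6: A = (b + zy)y = (2.56 + 2.6×1.42)×1.42 = 8.878 m²; P = b + 2y√(1+z²) = 2.56 + 2×1.42×2.786 = 10.47 m.
Hydraulic radius R = A/P = 8.878/10.47 = 0.8478 m.
From Manning's equation, V = (1/n) R^(2/3) S^(1/2) = (1/0.031) × 0.8478^(2/3) × 0.003802^(1/2) = 1.78 m/s.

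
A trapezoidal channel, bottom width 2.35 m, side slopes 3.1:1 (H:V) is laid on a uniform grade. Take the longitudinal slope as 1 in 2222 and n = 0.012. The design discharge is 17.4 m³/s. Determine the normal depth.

Manning's equation rearranged: A R^(2/3) = nQ / (1·√S) = 0.012 × 17.4 / (√0.00045) = 9.842.
Trying y = 1.92 m: A R^(2/3) = 16.7 — high.
Trying y = 1.16 m: A R^(2/3) = 5.418 — low.
Trying y = 1.52 m: A R^(2/3) = 9.828 — close enough.

y_n = 1.52 m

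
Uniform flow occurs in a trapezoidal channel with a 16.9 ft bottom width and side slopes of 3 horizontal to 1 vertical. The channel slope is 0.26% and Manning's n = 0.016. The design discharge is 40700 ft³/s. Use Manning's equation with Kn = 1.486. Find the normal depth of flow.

Manning's equation rearranged: A R^(2/3) = nQ / (1.486·√S) = 0.016 × 40700 / (1.486 × √0.0026) = 8594.
Trying y = 18.1 ft: A R^(2/3) = 5906 — low.
Trying y = 25.3 ft: A R^(2/3) = 13160 — high.
Trying y = 21.2 ft: A R^(2/3) = 8596 — close enough.

y_n = 21.2 ft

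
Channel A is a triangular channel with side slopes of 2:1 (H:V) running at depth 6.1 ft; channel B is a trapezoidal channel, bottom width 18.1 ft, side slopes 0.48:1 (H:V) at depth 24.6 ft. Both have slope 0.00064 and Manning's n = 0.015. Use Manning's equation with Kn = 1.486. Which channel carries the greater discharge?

Channel A: For a triangular section with side slope z = 2: A = zy² = 2×6.1² = 74.42 ft²; P = 2y√(1+z²) = 2×6.1×2.236 = 27.28 ft. Hydraulic radius R = A/P = 74.42/27.28 = 2.728 ft. Q_A = (1.486/0.015)·74.42·2.728^(2/3)·√0.00064 = 364.1 ft³/s.
Channel B: With bottom width b = 18.1 ft and side slope z = 0.48: A = (b + zy)y = (18.1 + 0.48×24.6)×24.6 = 735.7 ft²; P = b + 2y√(1+z²) = 18.1 + 2×24.6×1.109 = 72.67 ft. Hydraulic radius R = A/P = 735.7/72.67 = 10.12 ft. Q_B = (1.486/0.015)·735.7·10.12^(2/3)·√0.00064 = 8629 ft³/s.
Q_A = 364.1 ft³/s vs Q_B = 8629 ft³/s, so channel B carries more.

channel B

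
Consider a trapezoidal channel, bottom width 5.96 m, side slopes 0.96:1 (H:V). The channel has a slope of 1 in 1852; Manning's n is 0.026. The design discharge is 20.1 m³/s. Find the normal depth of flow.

Manning's equation rearranged: A R^(2/3) = nQ / (1·√S) = 0.026 × 20.1 / (√0.00054) = 22.49.
Try y = 2.76 m: A R^(2/3) = 34.45 — high.
Try y = 1.67 m: A R^(2/3) = 14.2 — low.
Try y = 2.17 m: A R^(2/3) = 22.44 — ≈ 22.49.

y_n = 2.17 m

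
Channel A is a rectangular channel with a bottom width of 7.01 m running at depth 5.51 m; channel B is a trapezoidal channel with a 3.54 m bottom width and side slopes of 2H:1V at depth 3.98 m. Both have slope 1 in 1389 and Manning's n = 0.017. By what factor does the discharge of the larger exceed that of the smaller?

1.19

Channel A: Flow area A = b·y = 7.01 × 5.51 = 38.63 m². Wetted perimeter P = b + 2y = 7.01 + 2×5.51 = 18.03 m. Hydraulic radius R = A/P = 38.63/18.03 = 2.142 m. Q_A = (1/0.017)·38.63·2.142^(2/3)·√0.0007199 = 101.3 m³/s.
Channel B: With bottom width b = 3.54 m and side slope z = 2: A = (b + zy)y = (3.54 + 2×3.98)×3.98 = 45.77 m²; P = b + 2y√(1+z²) = 3.54 + 2×3.98×2.236 = 21.34 m. Hydraulic radius R = A/P = 45.77/21.34 = 2.145 m. Q_B = (1/0.017)·45.77·2.145^(2/3)·√0.0007199 = 120.1 m³/s.
The larger discharge is 120.1 m³/s and the smaller is 101.3 m³/s; the ratio is 1.19.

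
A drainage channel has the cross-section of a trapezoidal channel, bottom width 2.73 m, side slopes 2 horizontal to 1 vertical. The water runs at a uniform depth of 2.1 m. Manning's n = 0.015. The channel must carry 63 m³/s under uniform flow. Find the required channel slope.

With bottom width b = 2.73 m and side slope z = 2: A = (b + zy)y = (2.73 + 2×2.1)×2.1 = 14.55 m²; P = b + 2y√(1+z²) = 2.73 + 2×2.1×2.236 = 12.12 m.
Hydraulic radius R = A/P = 14.55/12.12 = 1.201 m.
From Manning's equation, S = [nQ / (1 A R^(2/3))]² = [0.015 × 63 / (1 × 14.55 × 1.201^(2/3))]² = 0.0033.

S = 0.0033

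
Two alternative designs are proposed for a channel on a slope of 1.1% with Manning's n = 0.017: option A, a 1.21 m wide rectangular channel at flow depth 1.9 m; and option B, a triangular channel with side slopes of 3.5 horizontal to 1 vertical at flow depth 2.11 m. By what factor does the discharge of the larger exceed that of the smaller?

11.5

Channel A: Flow area A = b·y = 1.21 × 1.9 = 2.299 m². Wetted perimeter P = b + 2y = 1.21 + 2×1.9 = 5.01 m. Hydraulic radius R = A/P = 2.299/5.01 = 0.4589 m. Q_A = (1/0.017)·2.299·0.4589^(2/3)·√0.011 = 8.438 m³/s.
Channel B: For a triangular section with side slope z = 3.5: A = zy² = 3.5×2.11² = 15.58 m²; P = 2y√(1+z²) = 2×2.11×3.64 = 15.36 m. Hydraulic radius R = A/P = 15.58/15.36 = 1.014 m. Q_B = (1/0.017)·15.58·1.014^(2/3)·√0.011 = 97.06 m³/s.
The larger discharge is 97.06 m³/s and the smaller is 8.438 m³/s; the ratio is 11.5.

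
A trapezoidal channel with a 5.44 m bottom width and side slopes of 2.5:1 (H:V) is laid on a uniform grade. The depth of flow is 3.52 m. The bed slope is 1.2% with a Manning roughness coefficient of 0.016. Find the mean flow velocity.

V = 11.1 m/s

With bottom width b = 5.44 m and side slope z = 2.5: A = (b + zy)y = (5.44 + 2.5×3.52)×3.52 = 50.12 m²; P = b + 2y√(1+z²) = 5.44 + 2×3.52×2.693 = 24.4 m.
Hydraulic radius R = A/P = 50.12/24.4 = 2.055 m.
From Manning's equation, V = (1/n) R^(2/3) S^(1/2) = (1/0.016) × 2.055^(2/3) × 0.012^(1/2) = 11.1 m/s.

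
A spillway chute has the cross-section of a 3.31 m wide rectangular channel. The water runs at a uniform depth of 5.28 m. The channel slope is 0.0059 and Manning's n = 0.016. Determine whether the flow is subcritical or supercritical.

Flow area A = b·y = 3.31 × 5.28 = 17.48 m². Wetted perimeter P = b + 2y = 3.31 + 2×5.28 = 13.87 m.
Hydraulic radius R = A/P = 17.48/13.87 = 1.26 m.
V = (1/n) R^(2/3) √S = (1/0.016) × 1.26^(2/3) × √0.0059 = 5.601 m/s. Hydraulic depth D_h = A/T = 17.48/3.31 = 5.28 m.
Froude number Fr = V/√(g·D_h) = 5.601/√(9.81×5.28) = 0.778, which is less than 1, so the flow is subcritical.

subcritical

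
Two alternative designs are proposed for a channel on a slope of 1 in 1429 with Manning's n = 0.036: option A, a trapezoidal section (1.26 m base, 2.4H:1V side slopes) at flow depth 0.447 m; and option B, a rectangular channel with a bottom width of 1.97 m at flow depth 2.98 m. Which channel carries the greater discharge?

channel B

Channel A: With bottom width b = 1.26 m and side slope z = 2.4: A = (b + zy)y = (1.26 + 2.4×0.447)×0.447 = 1.043 m²; P = b + 2y√(1+z²) = 1.26 + 2×0.447×2.6 = 3.584 m. Hydraulic radius R = A/P = 1.043/3.584 = 0.2909 m. Q_A = (1/0.036)·1.043·0.2909^(2/3)·√0.0006998 = 0.3364 m³/s.
Channel B: Flow area A = b·y = 1.97 × 2.98 = 5.871 m². Wetted perimeter P = b + 2y = 1.97 + 2×2.98 = 7.93 m. Hydraulic radius R = A/P = 5.871/7.93 = 0.7403 m. Q_B = (1/0.036)·5.871·0.7403^(2/3)·√0.0006998 = 3.53 m³/s.
Q_A = 0.3364 m³/s vs Q_B = 3.53 m³/s, so channel B carries more.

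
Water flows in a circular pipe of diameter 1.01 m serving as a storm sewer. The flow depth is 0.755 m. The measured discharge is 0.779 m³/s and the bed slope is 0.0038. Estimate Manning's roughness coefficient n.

n = 0.023

For a circular section of diameter D = 1.01 m at depth y = 0.755 m, the central angle is θ = 2 arccos(1 − 2y/D) = 4.177 rad. Then A = (D²/8)(θ − sin θ) = 0.6424 m² and P = Dθ/2 = 2.11 m.
Hydraulic radius R = A/P = 0.6424/2.11 = 0.3045 m.
Rearranging Manning's equation: n = (1/Q) A R^(2/3) S^(1/2) = (1/0.779) × 0.6424 × 0.3045^(2/3) × √0.0038 = 0.023.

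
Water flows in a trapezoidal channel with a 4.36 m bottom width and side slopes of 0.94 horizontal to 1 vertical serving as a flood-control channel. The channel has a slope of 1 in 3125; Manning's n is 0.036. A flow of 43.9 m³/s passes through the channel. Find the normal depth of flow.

y_n = 5.14 m

Manning's equation rearranged: A R^(2/3) = nQ / (1·√S) = 0.036 × 43.9 / (√0.00032) = 88.35.
At y = 3.68 m: A R^(2/3) = 45.52 — short.
At y = 5.99 m: A R^(2/3) = 121 — over.
At y = 5.14 m: A R^(2/3) = 88.37 — matches.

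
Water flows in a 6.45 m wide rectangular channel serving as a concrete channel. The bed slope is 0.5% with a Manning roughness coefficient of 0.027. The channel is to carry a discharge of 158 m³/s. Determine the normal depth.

y_n = 5.76 m

Manning's equation rearranged: A R^(2/3) = nQ / (1·√S) = 0.027 × 158 / (√0.005) = 60.33.
At y = 5.03 m: A R^(2/3) = 50.9 — too small.
At y = 6.32 m: A R^(2/3) = 67.6 — too large.
At y = 5.76 m: A R^(2/3) = 60.29 — matches.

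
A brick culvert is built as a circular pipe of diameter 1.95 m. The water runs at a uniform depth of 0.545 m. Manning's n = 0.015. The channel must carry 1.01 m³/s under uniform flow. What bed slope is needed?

S = 0.0023

For a circular section of diameter D = 1.95 m at depth y = 0.545 m, the central angle is θ = 2 arccos(1 − 2y/D) = 2.228 rad. Then A = (D²/8)(θ − sin θ) = 0.6828 m² and P = Dθ/2 = 2.172 m.
Hydraulic radius R = A/P = 0.6828/2.172 = 0.3143 m.
From Manning's equation, S = [nQ / (1 A R^(2/3))]² = [0.015 × 1.01 / (1 × 0.6828 × 0.3143^(2/3))]² = 0.0023.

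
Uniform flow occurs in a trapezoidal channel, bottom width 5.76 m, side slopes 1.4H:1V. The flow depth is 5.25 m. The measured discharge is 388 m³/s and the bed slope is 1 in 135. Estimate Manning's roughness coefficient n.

With bottom width b = 5.76 m and side slope z = 1.4: A = (b + zy)y = (5.76 + 1.4×5.25)×5.25 = 68.83 m²; P = b + 2y√(1+z²) = 5.76 + 2×5.25×1.72 = 23.82 m.
Hydraulic radius R = A/P = 68.83/23.82 = 2.889 m.
Rearranging Manning's equation: n = (1/Q) A R^(2/3) S^(1/2) = (1/388) × 68.83 × 2.889^(2/3) × √0.007407 = 0.031.

n = 0.031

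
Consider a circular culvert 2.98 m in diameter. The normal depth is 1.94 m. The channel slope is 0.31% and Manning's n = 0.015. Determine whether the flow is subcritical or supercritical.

subcritical

For a circular section of diameter D = 2.98 m at depth y = 1.94 m, the central angle is θ = 2 arccos(1 − 2y/D) = 3.755 rad. Then A = (D²/8)(θ − sin θ) = 4.808 m² and P = Dθ/2 = 5.595 m.
Hydraulic radius R = A/P = 4.808/5.595 = 0.8592 m.
V = (1/n) R^(2/3) √S = (1/0.015) × 0.8592^(2/3) × √0.0031 = 3.355 m/s. Hydraulic depth D_h = A/T = 4.808/2.841 = 1.692 m.
Froude number Fr = V/√(g·D_h) = 3.355/√(9.81×1.692) = 0.823, which is less than 1, so the flow is subcritical.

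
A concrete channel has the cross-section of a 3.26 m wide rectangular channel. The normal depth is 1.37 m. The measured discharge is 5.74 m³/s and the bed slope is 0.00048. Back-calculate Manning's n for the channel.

Flow area A = b·y = 3.26 × 1.37 = 4.466 m². Wetted perimeter P = b + 2y = 3.26 + 2×1.37 = 6 m.
Hydraulic radius R = A/P = 4.466/6 = 0.7444 m.
Rearranging Manning's equation: n = (1/Q) A R^(2/3) S^(1/2) = (1/5.74) × 4.466 × 0.7444^(2/3) × √0.00048 = 0.014.

n = 0.014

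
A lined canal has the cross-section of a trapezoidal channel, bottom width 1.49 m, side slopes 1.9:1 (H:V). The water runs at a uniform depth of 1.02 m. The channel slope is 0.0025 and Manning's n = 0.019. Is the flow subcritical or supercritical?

With bottom width b = 1.49 m and side slope z = 1.9: A = (b + zy)y = (1.49 + 1.9×1.02)×1.02 = 3.497 m²; P = b + 2y√(1+z²) = 1.49 + 2×1.02×2.147 = 5.87 m.
Hydraulic radius R = A/P = 3.497/5.87 = 0.5957 m.
V = (1/n) R^(2/3) √S = (1/0.019) × 0.5957^(2/3) × √0.0025 = 1.863 m/s. Hydraulic depth D_h = A/T = 3.497/5.366 = 0.6516 m.
Froude number Fr = V/√(g·D_h) = 1.863/√(9.81×0.6516) = 0.737, which is less than 1, so the flow is subcritical.

subcritical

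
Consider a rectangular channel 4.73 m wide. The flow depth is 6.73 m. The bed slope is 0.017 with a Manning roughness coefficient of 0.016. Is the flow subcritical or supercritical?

Flow area A = b·y = 4.73 × 6.73 = 31.83 m². Wetted perimeter P = b + 2y = 4.73 + 2×6.73 = 18.19 m.
Hydraulic radius R = A/P = 31.83/18.19 = 1.75 m.
V = (1/n) R^(2/3) √S = (1/0.016) × 1.75^(2/3) × √0.017 = 11.83 m/s. Hydraulic depth D_h = A/T = 31.83/4.73 = 6.73 m.
Froude number Fr = V/√(g·D_h) = 11.83/√(9.81×6.73) = 1.46, which is greater than 1, so the flow is supercritical.

supercritical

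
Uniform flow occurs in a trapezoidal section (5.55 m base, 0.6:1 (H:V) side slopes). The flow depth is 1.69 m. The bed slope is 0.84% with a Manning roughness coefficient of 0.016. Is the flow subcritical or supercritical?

supercritical

With bottom width b = 5.55 m and side slope z = 0.6: A = (b + zy)y = (5.55 + 0.6×1.69)×1.69 = 11.09 m²; P = b + 2y√(1+z²) = 5.55 + 2×1.69×1.166 = 9.492 m.
Hydraulic radius R = A/P = 11.09/9.492 = 1.169 m.
V = (1/n) R^(2/3) √S = (1/0.016) × 1.169^(2/3) × √0.0084 = 6.356 m/s. Hydraulic depth D_h = A/T = 11.09/7.578 = 1.464 m.
Froude number Fr = V/√(g·D_h) = 6.356/√(9.81×1.464) = 1.68, which is greater than 1, so the flow is supercritical.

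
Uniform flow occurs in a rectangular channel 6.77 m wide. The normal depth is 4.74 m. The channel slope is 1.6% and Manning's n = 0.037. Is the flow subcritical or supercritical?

subcritical

Flow area A = b·y = 6.77 × 4.74 = 32.09 m². Wetted perimeter P = b + 2y = 6.77 + 2×4.74 = 16.25 m.
Hydraulic radius R = A/P = 32.09/16.25 = 1.975 m.
V = (1/n) R^(2/3) √S = (1/0.037) × 1.975^(2/3) × √0.016 = 5.381 m/s. Hydraulic depth D_h = A/T = 32.09/6.77 = 4.74 m.
Froude number Fr = V/√(g·D_h) = 5.381/√(9.81×4.74) = 0.789, which is less than 1, so the flow is subcritical.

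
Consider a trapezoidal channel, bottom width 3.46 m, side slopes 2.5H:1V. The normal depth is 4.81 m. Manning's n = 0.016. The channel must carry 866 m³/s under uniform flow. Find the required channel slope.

With bottom width b = 3.46 m and side slope z = 2.5: A = (b + zy)y = (3.46 + 2.5×4.81)×4.81 = 74.48 m²; P = b + 2y√(1+z²) = 3.46 + 2×4.81×2.693 = 29.36 m.
Hydraulic radius R = A/P = 74.48/29.36 = 2.537 m.
From Manning's equation, S = [nQ / (1 A R^(2/3))]² = [0.016 × 866 / (1 × 74.48 × 2.537^(2/3))]² = 0.01.

S = 0.01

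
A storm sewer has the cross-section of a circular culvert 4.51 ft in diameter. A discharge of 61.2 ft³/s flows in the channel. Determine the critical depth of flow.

y_c = 2.27 ft

At critical depth, Q² T / (g A³) = 1, i.e. A³/T = Q²/g = 61.2²/32.2 = 116.3.
At y = 2 ft: A³/T = 71.41 — too small.
At y = 2.27 ft: A³/T = 115.9 — matches.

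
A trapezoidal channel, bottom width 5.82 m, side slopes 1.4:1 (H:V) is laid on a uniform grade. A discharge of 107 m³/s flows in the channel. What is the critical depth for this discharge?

y_c = 2.62 m

At critical depth, Q² T / (g A³) = 1, i.e. A³/T = Q²/g = 107²/9.81 = 1167.
Trying y = 2.08 m: A³/T = 514.6 — low.
Trying y = 3.28 m: A³/T = 2655 — high.
Trying y = 2.62 m: A³/T = 1168 — matches.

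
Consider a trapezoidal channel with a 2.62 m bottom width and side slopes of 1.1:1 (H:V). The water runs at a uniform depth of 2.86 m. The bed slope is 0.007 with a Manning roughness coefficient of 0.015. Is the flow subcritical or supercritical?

With bottom width b = 2.62 m and side slope z = 1.1: A = (b + zy)y = (2.62 + 1.1×2.86)×2.86 = 16.49 m²; P = b + 2y√(1+z²) = 2.62 + 2×2.86×1.487 = 11.12 m.
Hydraulic radius R = A/P = 16.49/11.12 = 1.483 m.
V = (1/n) R^(2/3) √S = (1/0.015) × 1.483^(2/3) × √0.007 = 7.252 m/s. Hydraulic depth D_h = A/T = 16.49/8.912 = 1.85 m.
Froude number Fr = V/√(g·D_h) = 7.252/√(9.81×1.85) = 1.7, which is greater than 1, so the flow is supercritical.

supercritical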